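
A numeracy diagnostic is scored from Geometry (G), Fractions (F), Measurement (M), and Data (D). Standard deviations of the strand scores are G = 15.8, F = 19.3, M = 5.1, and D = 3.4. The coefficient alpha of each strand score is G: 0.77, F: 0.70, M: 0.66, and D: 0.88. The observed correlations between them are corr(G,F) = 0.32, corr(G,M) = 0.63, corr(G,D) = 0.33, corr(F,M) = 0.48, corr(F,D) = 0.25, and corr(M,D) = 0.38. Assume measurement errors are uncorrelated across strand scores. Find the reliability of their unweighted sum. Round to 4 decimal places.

0.8416

Var(G+F+M+D) = 15.8² + 19.3² + 5.1² + 3.4² + 2·[15.8·19.3·0.32 + 15.8·5.1·0.63 + 15.8·3.4·0.33 + 19.3·5.1·0.48 + 19.3·3.4·0.25 + 5.1·3.4·0.38] = 659.7 + 472.629 = 1132.33.
Because errors are independent across components, Cov(Tᵢ,Tⱼ) = Cov(Xᵢ,Xⱼ); the off-diagonal part of the true-score variance is the same as above.
True-score variance = [15.8²·0.77 + 19.3²·0.70 + 5.1²·0.66 + 3.4²·0.88] + 472.629 = 480.305 + 472.629 = 952.934.
Reliability = 952.934 / 1132.33 = 0.8416.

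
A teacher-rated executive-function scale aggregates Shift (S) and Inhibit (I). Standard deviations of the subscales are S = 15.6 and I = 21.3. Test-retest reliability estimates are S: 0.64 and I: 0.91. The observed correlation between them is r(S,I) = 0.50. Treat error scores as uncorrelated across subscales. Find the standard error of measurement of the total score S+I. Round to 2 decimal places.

11.33

Var(total) = 697.05 + 332.28 = 1029.33.
True-score variance = 568.608 + 332.28 = 900.888, so reliability = 0.8752.
Error variance = 1029.33 − 900.888 = 128.442; SEM = √128.442 = 11.33.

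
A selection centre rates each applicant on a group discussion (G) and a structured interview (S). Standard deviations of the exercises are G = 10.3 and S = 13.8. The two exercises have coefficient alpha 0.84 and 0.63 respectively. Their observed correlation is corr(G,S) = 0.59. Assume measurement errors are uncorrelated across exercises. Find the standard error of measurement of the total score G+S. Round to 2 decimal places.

9.35

Var(total) = 296.53 + 167.725 = 464.255.
True-score variance = 209.093 + 167.725 = 376.818, so reliability = 0.8117.
Error variance = 464.255 − 376.818 = 87.4372; SEM = √87.4372 = 9.35.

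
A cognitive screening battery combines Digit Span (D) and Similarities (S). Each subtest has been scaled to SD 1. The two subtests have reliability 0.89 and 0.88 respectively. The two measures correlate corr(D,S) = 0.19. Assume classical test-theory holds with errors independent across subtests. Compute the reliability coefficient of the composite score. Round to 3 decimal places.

Var(D+S) = 2 + 2·[0.19] = 2 + 0.38 = 2.38.
Because errors are independent across components, Cov(Tᵢ,Tⱼ) = Cov(Xᵢ,Xⱼ); the off-diagonal part of the true-score variance is the same as above.
True-score variance = [0.89 + 0.88] + 0.38 = 1.77 + 0.38 = 2.15.
Reliability = 2.15 / 2.38 = 0.903.

0.903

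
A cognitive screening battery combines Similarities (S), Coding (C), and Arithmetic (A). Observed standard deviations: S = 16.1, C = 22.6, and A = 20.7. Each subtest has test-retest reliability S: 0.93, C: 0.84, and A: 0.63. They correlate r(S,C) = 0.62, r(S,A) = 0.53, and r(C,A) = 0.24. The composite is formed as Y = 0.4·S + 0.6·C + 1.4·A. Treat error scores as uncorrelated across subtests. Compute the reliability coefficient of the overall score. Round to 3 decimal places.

Var(Y) = 0.4²·16.1² + 0.6²·22.6² + 1.4²·20.7² + 2·[0.24·16.1·22.6·0.62 + 0.56·16.1·20.7·0.53 + 0.84·22.6·20.7·0.24] = 1065.19 + 494.739 = 1559.93.
Because errors are independent across components, Cov(Tᵢ,Tⱼ) = Cov(Xᵢ,Xⱼ); the off-diagonal part of the true-score variance is the same as above.
True-score variance = [0.4²·16.1²·0.93 + 0.6²·22.6²·0.84 + 1.4²·20.7²·0.63] + 494.739 = 722.124 + 494.739 = 1216.86.
Reliability = 1216.86 / 1559.93 = 0.780.

0.780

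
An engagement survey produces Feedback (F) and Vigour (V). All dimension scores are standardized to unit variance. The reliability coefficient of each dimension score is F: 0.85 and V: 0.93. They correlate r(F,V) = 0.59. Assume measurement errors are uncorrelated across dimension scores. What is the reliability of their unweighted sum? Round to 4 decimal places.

0.9308

Var(F+V) = 2 + 2·[0.59] = 2 + 1.18 = 3.18.
Under uncorrelated errors the observed covariances equal the true-score covariances, so only the own-variance terms attenuate.
True-score variance = [0.85 + 0.93] + 1.18 = 1.78 + 1.18 = 2.96.
Reliability = 2.96 / 3.18 = 0.9308.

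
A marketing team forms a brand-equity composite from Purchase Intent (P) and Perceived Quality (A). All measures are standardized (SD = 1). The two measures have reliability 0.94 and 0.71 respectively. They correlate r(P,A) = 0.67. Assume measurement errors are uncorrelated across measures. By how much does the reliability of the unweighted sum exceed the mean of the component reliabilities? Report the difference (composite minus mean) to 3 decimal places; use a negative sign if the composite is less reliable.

0.070

Var(sum) = 2 + 1.34 = 3.34; true-score variance = 1.65 + 1.34 = 2.99; composite reliability = 0.8952.
Mean component reliability = 0.8250.
Difference = 0.8952 − 0.8250 = 0.070.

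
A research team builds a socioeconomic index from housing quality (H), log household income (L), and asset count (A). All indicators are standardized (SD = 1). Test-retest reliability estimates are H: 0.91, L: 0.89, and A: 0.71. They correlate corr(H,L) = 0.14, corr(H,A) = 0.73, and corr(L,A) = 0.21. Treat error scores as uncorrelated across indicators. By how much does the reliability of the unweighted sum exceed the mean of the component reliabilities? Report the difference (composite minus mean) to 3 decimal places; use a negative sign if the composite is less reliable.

0.068

Var(sum) = 3 + 2.16 = 5.16; true-score variance = 2.51 + 2.16 = 4.67; composite reliability = 0.9050.
Mean component reliability = 0.8367.
Difference = 0.9050 − 0.8367 = 0.068.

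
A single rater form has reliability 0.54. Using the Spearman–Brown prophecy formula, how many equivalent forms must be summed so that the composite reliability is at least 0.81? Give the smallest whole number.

4

k ≥ ρ*(1−ρ₁)/(ρ₁(1−ρ*)) = 0.81·0.46 / (0.54·0.19) = 3.632.
Smallest integer k = 4.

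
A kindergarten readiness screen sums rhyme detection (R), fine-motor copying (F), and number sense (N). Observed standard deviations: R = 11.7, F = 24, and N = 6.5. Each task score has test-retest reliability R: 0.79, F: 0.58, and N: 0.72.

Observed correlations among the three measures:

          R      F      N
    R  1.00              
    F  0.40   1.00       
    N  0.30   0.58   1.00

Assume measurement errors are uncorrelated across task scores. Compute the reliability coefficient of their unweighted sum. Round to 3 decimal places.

0.766

Var(R+F+N) = 11.7² + 24² + 6.5² + 2·[11.7·24·0.40 + 11.7·6.5·0.30 + 24·6.5·0.58] = 755.14 + 451.23 = 1206.37.
Under uncorrelated errors the observed covariances equal the true-score covariances, so only the own-variance terms attenuate.
True-score variance = [11.7²·0.79 + 24²·0.58 + 6.5²·0.72] + 451.23 = 472.643 + 451.23 = 923.873.
Reliability = 923.873 / 1206.37 = 0.766.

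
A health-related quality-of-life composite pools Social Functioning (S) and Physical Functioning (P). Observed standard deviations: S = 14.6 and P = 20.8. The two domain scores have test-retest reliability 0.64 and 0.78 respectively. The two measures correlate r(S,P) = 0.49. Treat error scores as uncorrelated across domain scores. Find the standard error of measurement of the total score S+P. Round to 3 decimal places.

Var(total) = 645.8 + 297.606 = 943.406.
True-score variance = 473.882 + 297.606 = 771.488, so reliability = 0.8178.
Error variance = 943.406 − 771.488 = 171.918; SEM = √171.918 = 13.112.

13.112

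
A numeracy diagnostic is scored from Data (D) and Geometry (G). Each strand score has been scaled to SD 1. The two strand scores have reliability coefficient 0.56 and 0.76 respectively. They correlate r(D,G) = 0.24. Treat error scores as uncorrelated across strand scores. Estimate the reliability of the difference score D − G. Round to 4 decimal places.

0.5526

Var(D−G) = 1 + 1 − 2·0.24 = 2 − 0.48 = 1.52.
Because errors are independent across components, Cov(Tᵢ,Tⱼ) = Cov(Xᵢ,Xⱼ); the off-diagonal part of the true-score variance is the same as above.
True-score variance = [0.56 + 0.76] − 0.48 = 1.32 − 0.48 = 0.84.
Reliability = 0.84 / 1.52 = 0.5526.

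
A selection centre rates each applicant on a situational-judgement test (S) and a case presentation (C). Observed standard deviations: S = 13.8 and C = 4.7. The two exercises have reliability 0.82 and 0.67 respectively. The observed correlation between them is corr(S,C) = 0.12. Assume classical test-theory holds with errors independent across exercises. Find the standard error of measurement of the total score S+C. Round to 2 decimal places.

Var(total) = 212.53 + 15.5664 = 228.096.
True-score variance = 170.961 + 15.5664 = 186.528, so reliability = 0.8178.
Error variance = 228.096 − 186.528 = 41.5689; SEM = √41.5689 = 6.45.

6.45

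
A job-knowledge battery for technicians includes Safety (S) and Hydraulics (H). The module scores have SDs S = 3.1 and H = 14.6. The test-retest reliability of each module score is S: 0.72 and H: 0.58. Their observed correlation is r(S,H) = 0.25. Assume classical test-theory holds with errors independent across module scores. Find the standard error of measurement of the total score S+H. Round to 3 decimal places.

9.603

Var(total) = 222.77 + 22.63 = 245.4.
True-score variance = 130.552 + 22.63 = 153.182, so reliability = 0.6242.
Error variance = 245.4 − 153.182 = 92.218; SEM = √92.218 = 9.603.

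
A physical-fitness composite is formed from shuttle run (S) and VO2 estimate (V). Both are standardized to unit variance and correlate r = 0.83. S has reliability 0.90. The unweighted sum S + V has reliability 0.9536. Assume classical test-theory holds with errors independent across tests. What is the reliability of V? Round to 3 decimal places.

Var(S+V) = 2 + 2·0.83 = 3.660.
True-score variance = ρ_S + ρ_V + 2·0.83, so 0.9536 = (0.90 + ρ_V + 1.66) / 3.660.
ρ_V = 0.9536·3.660 − 0.90 − 1.66 = 0.930.

0.930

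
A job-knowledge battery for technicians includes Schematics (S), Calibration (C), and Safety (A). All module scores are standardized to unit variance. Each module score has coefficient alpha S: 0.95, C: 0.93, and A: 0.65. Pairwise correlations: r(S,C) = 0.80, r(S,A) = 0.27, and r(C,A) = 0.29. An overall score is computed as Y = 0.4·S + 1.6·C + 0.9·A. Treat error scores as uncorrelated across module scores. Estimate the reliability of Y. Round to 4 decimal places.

Var(Y) = 0.4² + 1.6² + 0.9² + 2·[0.64·0.80 + 0.36·0.27 + 1.44·0.29] = 3.53 + 2.0536 = 5.5836.
Because errors are independent across components, Cov(Tᵢ,Tⱼ) = Cov(Xᵢ,Xⱼ); the off-diagonal part of the true-score variance is the same as above.
True-score variance = [0.4²·0.95 + 1.6²·0.93 + 0.9²·0.65] + 2.0536 = 3.0593 + 2.0536 = 5.1129.
Reliability = 5.1129 / 5.5836 = 0.9157.

0.9157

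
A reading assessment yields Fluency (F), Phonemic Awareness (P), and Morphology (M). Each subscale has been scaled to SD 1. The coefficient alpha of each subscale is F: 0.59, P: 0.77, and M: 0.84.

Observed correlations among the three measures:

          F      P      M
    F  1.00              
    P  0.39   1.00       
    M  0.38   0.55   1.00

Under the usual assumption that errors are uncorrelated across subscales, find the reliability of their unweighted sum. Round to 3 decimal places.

Var(F+P+M) = 3 + 2·[0.39 + 0.38 + 0.55] = 3 + 2.64 = 5.64.
Under uncorrelated errors the observed covariances equal the true-score covariances, so only the own-variance terms attenuate.
True-score variance = [0.59 + 0.77 + 0.84] + 2.64 = 2.2 + 2.64 = 4.84.
Reliability = 4.84 / 5.64 = 0.858.

0.858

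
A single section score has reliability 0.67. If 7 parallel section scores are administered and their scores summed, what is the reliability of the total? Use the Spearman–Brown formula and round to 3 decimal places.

ρ_k = kρ / (1 + (k−1)ρ) = 7·0.67 / (1 + 6·0.67) = 4.690 / 5.020 = 0.934.

0.934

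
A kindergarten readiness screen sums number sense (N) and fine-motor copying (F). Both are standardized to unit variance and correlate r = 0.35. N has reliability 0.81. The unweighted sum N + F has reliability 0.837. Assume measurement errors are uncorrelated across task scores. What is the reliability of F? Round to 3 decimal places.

Var(N+F) = 2 + 2·0.35 = 2.700.
True-score variance = ρ_N + ρ_F + 2·0.35, so 0.837 = (0.81 + ρ_F + 0.70) / 2.700.
ρ_F = 0.837·2.700 − 0.81 − 0.70 = 0.750.

0.750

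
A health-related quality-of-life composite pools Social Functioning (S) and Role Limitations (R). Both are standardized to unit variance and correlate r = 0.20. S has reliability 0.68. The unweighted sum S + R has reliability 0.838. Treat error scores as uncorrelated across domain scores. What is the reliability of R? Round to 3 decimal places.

0.931

Var(S+R) = 2 + 2·0.20 = 2.400.
True-score variance = ρ_S + ρ_R + 2·0.20, so 0.838 = (0.68 + ρ_R + 0.40) / 2.400.
ρ_R = 0.838·2.400 − 0.68 − 0.40 = 0.931.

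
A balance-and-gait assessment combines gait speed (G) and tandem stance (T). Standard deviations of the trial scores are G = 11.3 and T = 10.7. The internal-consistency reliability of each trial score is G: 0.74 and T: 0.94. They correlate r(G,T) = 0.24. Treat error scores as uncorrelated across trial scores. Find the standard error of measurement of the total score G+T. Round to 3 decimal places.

6.330

Var(total) = 242.18 + 58.0368 = 300.217.
True-score variance = 202.111 + 58.0368 = 260.148, so reliability = 0.8665.
Error variance = 300.217 − 260.148 = 40.0688; SEM = √40.0688 = 6.330.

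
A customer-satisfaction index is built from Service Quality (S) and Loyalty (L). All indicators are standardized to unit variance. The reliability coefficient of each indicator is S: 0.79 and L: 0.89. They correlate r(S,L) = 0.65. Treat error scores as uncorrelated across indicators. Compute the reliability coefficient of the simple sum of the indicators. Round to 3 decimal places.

0.903

Var(S+L) = 2 + 2·[0.65] = 2 + 1.3 = 3.3.
Under uncorrelated errors the observed covariances equal the true-score covariances, so only the own-variance terms attenuate.
True-score variance = [0.79 + 0.89] + 1.3 = 1.68 + 1.3 = 2.98.
Reliability = 2.98 / 3.3 = 0.903.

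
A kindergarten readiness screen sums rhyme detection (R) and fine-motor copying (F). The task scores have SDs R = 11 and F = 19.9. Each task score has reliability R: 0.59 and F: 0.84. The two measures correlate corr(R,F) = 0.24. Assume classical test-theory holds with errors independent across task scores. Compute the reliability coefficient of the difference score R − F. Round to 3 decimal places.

0.726

Var(R−F) = 11² + 19.9² − 2·11·19.9·0.24 = 517.01 − 105.072 = 411.938.
Under uncorrelated errors the observed covariances equal the true-score covariances, so only the own-variance terms attenuate.
True-score variance = [11²·0.59 + 19.9²·0.84] − 105.072 = 404.038 − 105.072 = 298.966.
Reliability = 298.966 / 411.938 = 0.726.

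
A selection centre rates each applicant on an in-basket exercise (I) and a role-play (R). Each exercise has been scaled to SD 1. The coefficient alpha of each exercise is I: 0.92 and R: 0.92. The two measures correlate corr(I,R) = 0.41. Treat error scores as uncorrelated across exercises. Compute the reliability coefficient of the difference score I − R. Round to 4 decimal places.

0.8644

Var(I−R) = 1 + 1 − 2·0.41 = 2 − 0.82 = 1.18.
Under uncorrelated errors the observed covariances equal the true-score covariances, so only the own-variance terms attenuate.
True-score variance = [0.92 + 0.92] − 0.82 = 1.84 − 0.82 = 1.02.
Reliability = 1.02 / 1.18 = 0.8644.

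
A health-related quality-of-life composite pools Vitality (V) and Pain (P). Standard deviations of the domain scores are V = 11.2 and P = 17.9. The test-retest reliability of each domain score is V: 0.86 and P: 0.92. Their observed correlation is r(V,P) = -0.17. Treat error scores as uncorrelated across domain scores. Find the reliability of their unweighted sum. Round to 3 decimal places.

0.886

Var(V+P) = 11.2² + 17.9² + 2·[11.2·17.9·(-0.17)] = 445.85 − 68.1632 = 377.687.
Under uncorrelated errors the observed covariances equal the true-score covariances, so only the own-variance terms attenuate.
True-score variance = [11.2²·0.86 + 17.9²·0.92] − 68.1632 = 402.656 − 68.1632 = 334.492.
Reliability = 334.492 / 377.687 = 0.886.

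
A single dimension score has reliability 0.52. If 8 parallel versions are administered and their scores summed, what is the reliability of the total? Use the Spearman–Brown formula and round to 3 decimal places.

0.897

ρ_k = kρ / (1 + (k−1)ρ) = 8·0.52 / (1 + 7·0.52) = 4.160 / 4.640 = 0.897.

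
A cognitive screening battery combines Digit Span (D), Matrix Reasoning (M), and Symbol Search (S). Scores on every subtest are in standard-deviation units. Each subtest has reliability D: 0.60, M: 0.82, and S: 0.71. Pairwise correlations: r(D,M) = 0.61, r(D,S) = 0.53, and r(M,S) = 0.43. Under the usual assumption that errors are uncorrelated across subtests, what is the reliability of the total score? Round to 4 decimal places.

Var(D+M+S) = 3 + 2·[0.61 + 0.53 + 0.43] = 3 + 3.14 = 6.14.
With uncorrelated errors the cross-covariances are all true-score covariance, so they carry over unchanged; only the diagonal terms shrink to ρᵢσᵢ².
True-score variance = [0.60 + 0.82 + 0.71] + 3.14 = 2.13 + 3.14 = 5.27.
Reliability = 5.27 / 6.14 = 0.8583.

0.8583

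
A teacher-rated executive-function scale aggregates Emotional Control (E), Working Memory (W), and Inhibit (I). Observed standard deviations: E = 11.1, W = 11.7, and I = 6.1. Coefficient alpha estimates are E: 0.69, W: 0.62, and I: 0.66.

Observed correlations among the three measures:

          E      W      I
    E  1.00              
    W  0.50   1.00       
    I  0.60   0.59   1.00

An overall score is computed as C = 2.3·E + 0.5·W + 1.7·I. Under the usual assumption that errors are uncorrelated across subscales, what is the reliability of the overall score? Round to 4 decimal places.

0.8111

Var(C) = 2.3²·11.1² + 0.5²·11.7² + 1.7²·6.1² + 2·[1.15·11.1·11.7·0.50 + 3.91·11.1·6.1·0.60 + 0.85·11.7·6.1·0.59] = 793.54 + 538.63 = 1332.17.
Under uncorrelated errors the observed covariances equal the true-score covariances, so only the own-variance terms attenuate.
True-score variance = [2.3²·11.1²·0.69 + 0.5²·11.7²·0.62 + 1.7²·6.1²·0.66] + 538.63 = 541.921 + 538.63 = 1080.55.
Reliability = 1080.55 / 1332.17 = 0.8111.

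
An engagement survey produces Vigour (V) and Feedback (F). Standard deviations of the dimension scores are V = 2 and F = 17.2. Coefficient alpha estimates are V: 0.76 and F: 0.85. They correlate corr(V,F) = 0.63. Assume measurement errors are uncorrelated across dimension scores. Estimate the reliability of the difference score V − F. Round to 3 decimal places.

Var(V−F) = 2² + 17.2² − 2·2·17.2·0.63 = 299.84 − 43.344 = 256.496.
Under uncorrelated errors the observed covariances equal the true-score covariances, so only the own-variance terms attenuate.
True-score variance = [2²·0.76 + 17.2²·0.85] − 43.344 = 254.504 − 43.344 = 211.16.
Reliability = 211.16 / 256.496 = 0.823.

0.823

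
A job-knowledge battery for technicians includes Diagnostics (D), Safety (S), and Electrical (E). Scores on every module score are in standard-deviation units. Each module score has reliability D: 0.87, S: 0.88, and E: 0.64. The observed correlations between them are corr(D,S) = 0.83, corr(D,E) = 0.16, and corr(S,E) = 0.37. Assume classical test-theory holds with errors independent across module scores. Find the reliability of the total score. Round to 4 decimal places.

Var(D+S+E) = 3 + 2·[0.83 + 0.16 + 0.37] = 3 + 2.72 = 5.72.
Because errors are independent across components, Cov(Tᵢ,Tⱼ) = Cov(Xᵢ,Xⱼ); the off-diagonal part of the true-score variance is the same as above.
True-score variance = [0.87 + 0.88 + 0.64] + 2.72 = 2.39 + 2.72 = 5.11.
Reliability = 5.11 / 5.72 = 0.8934.

0.8934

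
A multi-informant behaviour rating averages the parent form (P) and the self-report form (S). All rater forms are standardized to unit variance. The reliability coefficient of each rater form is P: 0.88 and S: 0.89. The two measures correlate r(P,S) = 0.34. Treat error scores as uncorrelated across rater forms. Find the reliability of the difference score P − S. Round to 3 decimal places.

0.826

Var(P−S) = 1 + 1 − 2·0.34 = 2 − 0.68 = 1.32.
Under uncorrelated errors the observed covariances equal the true-score covariances, so only the own-variance terms attenuate.
True-score variance = [0.88 + 0.89] − 0.68 = 1.77 − 0.68 = 1.09.
Reliability = 1.09 / 1.32 = 0.826.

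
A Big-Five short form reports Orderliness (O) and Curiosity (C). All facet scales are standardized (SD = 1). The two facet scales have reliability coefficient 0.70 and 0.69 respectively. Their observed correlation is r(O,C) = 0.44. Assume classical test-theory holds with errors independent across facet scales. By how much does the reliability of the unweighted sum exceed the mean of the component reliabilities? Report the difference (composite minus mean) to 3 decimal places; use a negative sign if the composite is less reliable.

0.093

Var(sum) = 2 + 0.88 = 2.88; true-score variance = 1.39 + 0.88 = 2.27; composite reliability = 0.7882.
Mean component reliability = 0.6950.
Difference = 0.7882 − 0.6950 = 0.093.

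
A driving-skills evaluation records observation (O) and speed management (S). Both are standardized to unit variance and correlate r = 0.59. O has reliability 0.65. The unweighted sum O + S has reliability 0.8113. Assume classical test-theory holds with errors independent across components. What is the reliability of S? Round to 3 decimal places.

Var(O+S) = 2 + 2·0.59 = 3.180.
True-score variance = ρ_O + ρ_S + 2·0.59, so 0.8113 = (0.65 + ρ_S + 1.18) / 3.180.
ρ_S = 0.8113·3.180 − 0.65 − 1.18 = 0.750.

0.750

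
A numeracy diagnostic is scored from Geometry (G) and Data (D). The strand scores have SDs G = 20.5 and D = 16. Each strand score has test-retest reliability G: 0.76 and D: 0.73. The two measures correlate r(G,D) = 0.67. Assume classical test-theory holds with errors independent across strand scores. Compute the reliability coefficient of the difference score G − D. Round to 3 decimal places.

Var(G−D) = 20.5² + 16² − 2·20.5·16·0.67 = 676.25 − 439.52 = 236.73.
Under uncorrelated errors the observed covariances equal the true-score covariances, so only the own-variance terms attenuate.
True-score variance = [20.5²·0.76 + 16²·0.73] − 439.52 = 506.27 − 439.52 = 66.75.
Reliability = 66.75 / 236.73 = 0.282.

0.282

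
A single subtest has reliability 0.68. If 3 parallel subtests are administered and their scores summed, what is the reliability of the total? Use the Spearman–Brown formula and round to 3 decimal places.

ρ_k = kρ / (1 + (k−1)ρ) = 3·0.68 / (1 + 2·0.68) = 2.040 / 2.360 = 0.864.

0.864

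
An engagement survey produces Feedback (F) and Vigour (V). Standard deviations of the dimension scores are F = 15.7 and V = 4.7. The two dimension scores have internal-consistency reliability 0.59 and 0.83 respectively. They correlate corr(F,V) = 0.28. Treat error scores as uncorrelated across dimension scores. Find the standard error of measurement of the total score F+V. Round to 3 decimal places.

Var(total) = 268.58 + 41.3224 = 309.902.
True-score variance = 163.764 + 41.3224 = 205.086, so reliability = 0.6618.
Error variance = 309.902 − 205.086 = 104.816; SEM = √104.816 = 10.238.

10.238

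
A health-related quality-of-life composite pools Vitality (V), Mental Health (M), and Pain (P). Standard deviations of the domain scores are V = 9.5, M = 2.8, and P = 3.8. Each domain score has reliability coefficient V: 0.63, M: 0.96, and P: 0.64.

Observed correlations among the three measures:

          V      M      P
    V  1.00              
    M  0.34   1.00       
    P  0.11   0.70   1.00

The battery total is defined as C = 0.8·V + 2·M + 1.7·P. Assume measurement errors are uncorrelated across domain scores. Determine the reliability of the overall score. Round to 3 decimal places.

Var(C) = 0.8²·9.5² + 2²·2.8² + 1.7²·3.8² + 2·[1.6·9.5·2.8·0.34 + 1.36·9.5·3.8·0.11 + 3.4·2.8·3.8·0.70] = 130.852 + 90.3883 = 221.24.
Because errors are independent across components, Cov(Tᵢ,Tⱼ) = Cov(Xᵢ,Xⱼ); the off-diagonal part of the true-score variance is the same as above.
True-score variance = [0.8²·9.5²·0.63 + 2²·2.8²·0.96 + 1.7²·3.8²·0.64] + 90.3883 = 93.2026 + 90.3883 = 183.591.
Reliability = 183.591 / 221.24 = 0.830.

0.830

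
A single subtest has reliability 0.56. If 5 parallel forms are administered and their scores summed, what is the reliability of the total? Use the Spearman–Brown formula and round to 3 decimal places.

ρ_k = kρ / (1 + (k−1)ρ) = 5·0.56 / (1 + 4·0.56) = 2.800 / 3.240 = 0.864.

0.864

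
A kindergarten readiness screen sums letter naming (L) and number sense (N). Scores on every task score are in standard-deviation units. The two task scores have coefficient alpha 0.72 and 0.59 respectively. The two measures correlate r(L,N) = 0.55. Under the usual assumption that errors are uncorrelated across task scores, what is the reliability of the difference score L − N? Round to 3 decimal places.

0.233

Var(L−N) = 1 + 1 − 2·0.55 = 2 − 1.1 = 0.9.
Because errors are independent across components, Cov(Tᵢ,Tⱼ) = Cov(Xᵢ,Xⱼ); the off-diagonal part of the true-score variance is the same as above.
True-score variance = [0.72 + 0.59] − 1.1 = 1.31 − 1.1 = 0.21.
Reliability = 0.21 / 0.9 = 0.233.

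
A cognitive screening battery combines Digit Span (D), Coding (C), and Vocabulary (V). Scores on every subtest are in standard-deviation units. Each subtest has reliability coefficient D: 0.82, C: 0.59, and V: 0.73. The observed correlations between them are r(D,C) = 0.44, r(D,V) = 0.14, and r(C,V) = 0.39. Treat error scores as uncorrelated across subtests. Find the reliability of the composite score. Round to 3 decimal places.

0.826

Var(D+C+V) = 3 + 2·[0.44 + 0.14 + 0.39] = 3 + 1.94 = 4.94.
Under uncorrelated errors the observed covariances equal the true-score covariances, so only the own-variance terms attenuate.
True-score variance = [0.82 + 0.59 + 0.73] + 1.94 = 2.14 + 1.94 = 4.08.
Reliability = 4.08 / 4.94 = 0.826.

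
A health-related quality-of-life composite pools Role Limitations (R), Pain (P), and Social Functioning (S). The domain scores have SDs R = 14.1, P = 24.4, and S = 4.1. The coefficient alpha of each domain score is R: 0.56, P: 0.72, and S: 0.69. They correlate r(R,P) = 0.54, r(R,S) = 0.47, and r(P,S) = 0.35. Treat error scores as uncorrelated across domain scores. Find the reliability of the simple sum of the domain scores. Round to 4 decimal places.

Var(R+P+S) = 14.1² + 24.4² + 4.1² + 2·[14.1·24.4·0.54 + 14.1·4.1·0.47 + 24.4·4.1·0.35] = 810.98 + 495.933 = 1306.91.
Because errors are independent across components, Cov(Tᵢ,Tⱼ) = Cov(Xᵢ,Xⱼ); the off-diagonal part of the true-score variance is the same as above.
True-score variance = [14.1²·0.56 + 24.4²·0.72 + 4.1²·0.69] + 495.933 = 551.592 + 495.933 = 1047.52.
Reliability = 1047.52 / 1306.91 = 0.8015.

0.8015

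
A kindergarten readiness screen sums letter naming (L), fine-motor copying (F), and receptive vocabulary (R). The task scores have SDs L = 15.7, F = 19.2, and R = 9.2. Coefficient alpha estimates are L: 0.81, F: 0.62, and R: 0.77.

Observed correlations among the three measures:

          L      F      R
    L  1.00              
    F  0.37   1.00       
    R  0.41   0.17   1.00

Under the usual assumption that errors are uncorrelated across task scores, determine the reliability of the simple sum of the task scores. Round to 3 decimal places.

0.813

Var(L+F+R) = 15.7² + 19.2² + 9.2² + 2·[15.7·19.2·0.37 + 15.7·9.2·0.41 + 19.2·9.2·0.17] = 699.77 + 401.564 = 1101.33.
With uncorrelated errors the cross-covariances are all true-score covariance, so they carry over unchanged; only the diagonal terms shrink to ρᵢσᵢ².
True-score variance = [15.7²·0.81 + 19.2²·0.62 + 9.2²·0.77] + 401.564 = 493.386 + 401.564 = 894.95.
Reliability = 894.95 / 1101.33 = 0.813.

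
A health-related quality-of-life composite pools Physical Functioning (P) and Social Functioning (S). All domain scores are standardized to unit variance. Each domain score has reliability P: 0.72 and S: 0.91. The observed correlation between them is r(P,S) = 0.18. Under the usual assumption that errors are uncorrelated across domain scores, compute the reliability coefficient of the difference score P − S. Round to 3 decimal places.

Var(P−S) = 1 + 1 − 2·0.18 = 2 − 0.36 = 1.64.
With uncorrelated errors the cross-covariances are all true-score covariance, so they carry over unchanged; only the diagonal terms shrink to ρᵢσᵢ².
True-score variance = [0.72 + 0.91] − 0.36 = 1.63 − 0.36 = 1.27.
Reliability = 1.27 / 1.64 = 0.774.

0.774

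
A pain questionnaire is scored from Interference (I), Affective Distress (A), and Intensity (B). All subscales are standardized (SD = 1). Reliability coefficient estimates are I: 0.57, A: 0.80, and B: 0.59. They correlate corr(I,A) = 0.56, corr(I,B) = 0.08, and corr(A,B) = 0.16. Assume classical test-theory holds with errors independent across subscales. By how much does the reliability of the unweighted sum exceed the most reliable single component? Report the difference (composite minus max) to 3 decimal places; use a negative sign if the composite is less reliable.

-0.026

Var(sum) = 3 + 1.6 = 4.6; true-score variance = 1.96 + 1.6 = 3.56; composite reliability = 0.7739.
Max component reliability = 0.8000.
Difference = 0.7739 − 0.8000 = -0.026.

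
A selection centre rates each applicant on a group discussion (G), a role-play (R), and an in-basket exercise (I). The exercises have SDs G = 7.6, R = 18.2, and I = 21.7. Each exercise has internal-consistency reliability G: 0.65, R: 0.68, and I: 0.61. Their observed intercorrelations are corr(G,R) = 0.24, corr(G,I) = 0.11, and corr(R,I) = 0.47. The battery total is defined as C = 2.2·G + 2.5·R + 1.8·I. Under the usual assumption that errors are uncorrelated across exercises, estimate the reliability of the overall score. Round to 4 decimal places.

0.7762

Var(C) = 2.2²·7.6² + 2.5²·18.2² + 1.8²·21.7² + 2·[5.5·7.6·18.2·0.24 + 3.96·7.6·21.7·0.11 + 4.5·18.2·21.7·0.47] = 3875.49 + 2179.44 = 6054.93.
Under uncorrelated errors the observed covariances equal the true-score covariances, so only the own-variance terms attenuate.
True-score variance = [2.2²·7.6²·0.65 + 2.5²·18.2²·0.68 + 1.8²·21.7²·0.61] + 2179.44 = 2520.15 + 2179.44 = 4699.59.
Reliability = 4699.59 / 6054.93 = 0.7762.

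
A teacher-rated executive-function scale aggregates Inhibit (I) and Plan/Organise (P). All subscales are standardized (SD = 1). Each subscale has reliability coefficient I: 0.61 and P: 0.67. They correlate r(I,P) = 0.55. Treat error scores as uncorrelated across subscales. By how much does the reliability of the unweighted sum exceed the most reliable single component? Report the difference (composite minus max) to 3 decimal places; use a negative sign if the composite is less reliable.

0.098

Var(sum) = 2 + 1.1 = 3.1; true-score variance = 1.28 + 1.1 = 2.38; composite reliability = 0.7677.
Max component reliability = 0.6700.
Difference = 0.7677 − 0.6700 = 0.098.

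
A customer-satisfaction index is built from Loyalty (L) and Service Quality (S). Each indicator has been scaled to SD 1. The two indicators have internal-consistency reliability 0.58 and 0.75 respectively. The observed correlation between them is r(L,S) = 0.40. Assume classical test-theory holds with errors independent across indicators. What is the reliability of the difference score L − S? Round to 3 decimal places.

Var(L−S) = 1 + 1 − 2·0.40 = 2 − 0.8 = 1.2.
Because errors are independent across components, Cov(Tᵢ,Tⱼ) = Cov(Xᵢ,Xⱼ); the off-diagonal part of the true-score variance is the same as above.
True-score variance = [0.58 + 0.75] − 0.8 = 1.33 − 0.8 = 0.53.
Reliability = 0.53 / 1.2 = 0.442.

0.442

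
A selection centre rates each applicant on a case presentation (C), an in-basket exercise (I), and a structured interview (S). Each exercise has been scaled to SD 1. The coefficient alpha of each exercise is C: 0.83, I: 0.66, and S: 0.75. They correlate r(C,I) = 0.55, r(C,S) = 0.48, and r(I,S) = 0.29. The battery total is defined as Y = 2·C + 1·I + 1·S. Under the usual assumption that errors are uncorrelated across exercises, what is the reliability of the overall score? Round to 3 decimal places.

Var(Y) = 2² + 1 + 1 + 2·[2·0.55 + 2·0.48 + 0.29] = 6 + 4.7 = 10.7.
Under uncorrelated errors the observed covariances equal the true-score covariances, so only the own-variance terms attenuate.
True-score variance = [2²·0.83 + 0.66 + 0.75] + 4.7 = 4.73 + 4.7 = 9.43.
Reliability = 9.43 / 10.7 = 0.881.

0.881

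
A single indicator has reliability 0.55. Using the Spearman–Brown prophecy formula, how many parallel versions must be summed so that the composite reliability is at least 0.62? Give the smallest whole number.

2

k ≥ ρ*(1−ρ₁)/(ρ₁(1−ρ*)) = 0.62·0.45 / (0.55·0.38) = 1.335.
Smallest integer k = 2.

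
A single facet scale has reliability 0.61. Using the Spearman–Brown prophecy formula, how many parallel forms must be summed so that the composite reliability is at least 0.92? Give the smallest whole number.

8

k ≥ ρ*(1−ρ₁)/(ρ₁(1−ρ*)) = 0.92·0.39 / (0.61·0.08) = 7.352.
Smallest integer k = 8.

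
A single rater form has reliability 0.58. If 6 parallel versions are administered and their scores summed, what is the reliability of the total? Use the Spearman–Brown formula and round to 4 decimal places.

ρ_k = kρ / (1 + (k−1)ρ) = 6·0.58 / (1 + 5·0.58) = 3.480 / 3.900 = 0.8923.

0.8923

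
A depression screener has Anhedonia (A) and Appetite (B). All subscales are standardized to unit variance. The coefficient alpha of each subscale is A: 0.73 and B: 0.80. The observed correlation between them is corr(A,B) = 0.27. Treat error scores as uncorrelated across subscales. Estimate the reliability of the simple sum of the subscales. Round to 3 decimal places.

Var(A+B) = 2 + 2·[0.27] = 2 + 0.54 = 2.54.
With uncorrelated errors the cross-covariances are all true-score covariance, so they carry over unchanged; only the diagonal terms shrink to ρᵢσᵢ².
True-score variance = [0.73 + 0.80] + 0.54 = 1.53 + 0.54 = 2.07.
Reliability = 2.07 / 2.54 = 0.815.

0.815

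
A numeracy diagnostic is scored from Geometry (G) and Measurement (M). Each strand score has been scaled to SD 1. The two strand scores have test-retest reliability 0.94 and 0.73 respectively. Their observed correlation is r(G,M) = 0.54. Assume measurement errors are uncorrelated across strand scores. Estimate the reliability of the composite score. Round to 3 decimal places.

0.893

Var(G+M) = 2 + 2·[0.54] = 2 + 1.08 = 3.08.
Because errors are independent across components, Cov(Tᵢ,Tⱼ) = Cov(Xᵢ,Xⱼ); the off-diagonal part of the true-score variance is the same as above.
True-score variance = [0.94 + 0.73] + 1.08 = 1.67 + 1.08 = 2.75.
Reliability = 2.75 / 3.08 = 0.893.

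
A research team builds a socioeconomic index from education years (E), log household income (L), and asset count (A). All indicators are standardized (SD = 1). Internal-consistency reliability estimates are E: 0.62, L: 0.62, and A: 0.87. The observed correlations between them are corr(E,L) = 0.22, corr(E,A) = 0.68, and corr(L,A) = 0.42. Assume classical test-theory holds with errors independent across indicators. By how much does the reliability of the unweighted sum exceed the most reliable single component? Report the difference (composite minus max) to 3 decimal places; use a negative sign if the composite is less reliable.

-0.028

Var(sum) = 3 + 2.64 = 5.64; true-score variance = 2.11 + 2.64 = 4.75; composite reliability = 0.8422.
Max component reliability = 0.8700.
Difference = 0.8422 − 0.8700 = -0.028.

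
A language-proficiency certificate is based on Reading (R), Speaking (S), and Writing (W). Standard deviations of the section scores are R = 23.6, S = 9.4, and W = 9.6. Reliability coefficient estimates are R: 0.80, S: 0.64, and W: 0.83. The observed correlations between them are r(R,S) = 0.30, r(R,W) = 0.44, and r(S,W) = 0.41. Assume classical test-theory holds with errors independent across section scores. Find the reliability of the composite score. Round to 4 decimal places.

Var(R+S+W) = 23.6² + 9.4² + 9.6² + 2·[23.6·9.4·0.30 + 23.6·9.6·0.44 + 9.4·9.6·0.41] = 737.48 + 406.474 = 1143.95.
Because errors are independent across components, Cov(Tᵢ,Tⱼ) = Cov(Xᵢ,Xⱼ); the off-diagonal part of the true-score variance is the same as above.
True-score variance = [23.6²·0.80 + 9.4²·0.64 + 9.6²·0.83] + 406.474 = 578.611 + 406.474 = 985.085.
Reliability = 985.085 / 1143.95 = 0.8611.

0.8611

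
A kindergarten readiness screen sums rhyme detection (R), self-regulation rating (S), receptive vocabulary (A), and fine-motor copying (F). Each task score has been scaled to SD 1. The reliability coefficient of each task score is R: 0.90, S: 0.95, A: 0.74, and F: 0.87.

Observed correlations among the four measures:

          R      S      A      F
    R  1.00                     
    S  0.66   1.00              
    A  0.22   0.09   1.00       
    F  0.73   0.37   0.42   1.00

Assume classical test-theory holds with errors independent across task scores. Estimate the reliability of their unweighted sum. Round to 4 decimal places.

Var(R+S+A+F) = 4 + 2·[0.66 + 0.22 + 0.73 + 0.09 + 0.37 + 0.42] = 4 + 4.98 = 8.98.
With uncorrelated errors the cross-covariances are all true-score covariance, so they carry over unchanged; only the diagonal terms shrink to ρᵢσᵢ².
True-score variance = [0.90 + 0.95 + 0.74 + 0.87] + 4.98 = 3.46 + 4.98 = 8.44.
Reliability = 8.44 / 8.98 = 0.9399.

0.9399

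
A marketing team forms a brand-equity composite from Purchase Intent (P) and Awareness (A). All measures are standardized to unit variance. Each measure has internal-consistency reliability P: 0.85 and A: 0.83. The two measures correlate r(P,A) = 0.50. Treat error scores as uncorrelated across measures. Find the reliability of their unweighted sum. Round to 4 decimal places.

Var(P+A) = 2 + 2·[0.50] = 2 + 1 = 3.
With uncorrelated errors the cross-covariances are all true-score covariance, so they carry over unchanged; only the diagonal terms shrink to ρᵢσᵢ².
True-score variance = [0.85 + 0.83] + 1 = 1.68 + 1 = 2.68.
Reliability = 2.68 / 3 = 0.8933.

0.8933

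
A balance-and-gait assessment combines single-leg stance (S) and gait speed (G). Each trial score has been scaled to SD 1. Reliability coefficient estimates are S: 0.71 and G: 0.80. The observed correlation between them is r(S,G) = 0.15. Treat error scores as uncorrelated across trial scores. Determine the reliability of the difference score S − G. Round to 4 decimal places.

Var(S−G) = 1 + 1 − 2·0.15 = 2 − 0.3 = 1.7.
With uncorrelated errors the cross-covariances are all true-score covariance, so they carry over unchanged; only the diagonal terms shrink to ρᵢσᵢ².
True-score variance = [0.71 + 0.80] − 0.3 = 1.51 − 0.3 = 1.21.
Reliability = 1.21 / 1.7 = 0.7118.

0.7118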